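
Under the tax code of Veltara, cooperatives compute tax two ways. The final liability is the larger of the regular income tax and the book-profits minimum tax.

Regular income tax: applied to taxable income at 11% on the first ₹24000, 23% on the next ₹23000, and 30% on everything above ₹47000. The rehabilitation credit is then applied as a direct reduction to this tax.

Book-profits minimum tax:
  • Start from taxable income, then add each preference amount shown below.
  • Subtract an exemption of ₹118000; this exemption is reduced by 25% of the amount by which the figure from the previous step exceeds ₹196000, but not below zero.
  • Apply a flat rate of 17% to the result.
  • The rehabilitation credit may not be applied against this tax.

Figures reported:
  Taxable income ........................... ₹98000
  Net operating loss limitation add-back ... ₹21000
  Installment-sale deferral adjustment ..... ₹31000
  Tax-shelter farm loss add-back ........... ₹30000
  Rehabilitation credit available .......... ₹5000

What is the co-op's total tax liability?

Regular income tax:
  ₹24000 × 11% = ₹2640
  ₹23000 × 23% = ₹5290
  ₹51000 × 30% = ₹15300
  → ₹23230
  Less rehabilitation credit ₹5000 → ₹18230

Book-profits minimum tax:
  Adjusted income: ₹98000 + ₹21000 + ₹31000 + ₹30000 = ₹180000
  Exemption: ₹180000 ≤ ₹196000, so full ₹118000 applies
  Base: ₹180000 − ₹118000 = ₹62000
  ₹62000 × 17% = ₹10540

₹18230 > ₹10540, so the regular income tax governs.

₹18230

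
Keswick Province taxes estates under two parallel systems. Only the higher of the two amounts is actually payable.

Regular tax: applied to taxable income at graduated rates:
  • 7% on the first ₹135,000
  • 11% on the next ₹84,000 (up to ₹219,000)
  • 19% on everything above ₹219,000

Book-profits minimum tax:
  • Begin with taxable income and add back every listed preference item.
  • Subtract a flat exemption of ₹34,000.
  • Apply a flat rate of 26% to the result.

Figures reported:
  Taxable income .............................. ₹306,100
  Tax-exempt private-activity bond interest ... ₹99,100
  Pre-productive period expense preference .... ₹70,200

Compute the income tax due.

₹114,764

Regular tax:
  ₹135,000 × 7% = ₹9,450
  ₹84,000 × 11% = ₹9,240
  ₹87,100 × 19% = ₹16,549
  → ₹35,239

Book-profits minimum tax:
  Adjusted income: ₹306,100 + ₹99,100 + ₹70,200 = ₹475,400
  Less exemption ₹34,000 → base ₹441,400
  ₹441,400 × 26% = ₹114,764

₹114,764 > ₹35,239, so the book-profits minimum tax is the binding amount.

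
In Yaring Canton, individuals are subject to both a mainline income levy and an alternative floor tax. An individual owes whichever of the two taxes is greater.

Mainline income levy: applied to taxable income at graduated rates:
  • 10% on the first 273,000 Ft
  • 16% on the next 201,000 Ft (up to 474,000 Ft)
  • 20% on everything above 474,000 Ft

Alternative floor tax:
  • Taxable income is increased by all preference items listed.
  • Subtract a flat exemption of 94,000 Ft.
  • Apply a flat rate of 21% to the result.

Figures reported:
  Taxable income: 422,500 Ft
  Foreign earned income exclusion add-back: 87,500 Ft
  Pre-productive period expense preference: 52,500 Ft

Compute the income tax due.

98,385 Ft

Alternative floor tax:
  Adjusted income: 422,500 Ft + 87,500 Ft + 52,500 Ft = 562,500 Ft
  Less exemption 94,000 Ft → base 468,500 Ft
  468,500 Ft × 21% = 98,385 Ft

Mainline income levy:
  273,000 Ft × 10% = 27,300 Ft
  149,500 Ft × 16% = 23,920 Ft
  → 51,220 Ft

98,385 Ft > 51,220 Ft, so the alternative floor tax is the binding amount.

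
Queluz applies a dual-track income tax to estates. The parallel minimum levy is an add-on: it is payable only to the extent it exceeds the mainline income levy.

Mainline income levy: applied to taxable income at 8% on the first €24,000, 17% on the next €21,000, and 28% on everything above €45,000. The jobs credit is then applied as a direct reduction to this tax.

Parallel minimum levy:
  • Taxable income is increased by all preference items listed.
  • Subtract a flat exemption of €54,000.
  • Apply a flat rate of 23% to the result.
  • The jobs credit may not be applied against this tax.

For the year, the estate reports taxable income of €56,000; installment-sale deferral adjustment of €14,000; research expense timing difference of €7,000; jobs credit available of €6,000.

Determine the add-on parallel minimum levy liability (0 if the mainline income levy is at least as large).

€2,720

Parallel minimum levy:
  Adjusted income: €56,000 + €14,000 + €7,000 = €77,000
  Less exemption €54,000 → base €23,000
  €23,000 × 23% = €5,290

Mainline income levy:
  €24,000 × 8% = €1,920
  €21,000 × 17% = €3,570
  €11,000 × 28% = €3,080
  → €8,570
  Less jobs credit €6,000 → €2,570

Excess of parallel minimum levy over mainline income levy: €5,290 − €2,570 = €2,720.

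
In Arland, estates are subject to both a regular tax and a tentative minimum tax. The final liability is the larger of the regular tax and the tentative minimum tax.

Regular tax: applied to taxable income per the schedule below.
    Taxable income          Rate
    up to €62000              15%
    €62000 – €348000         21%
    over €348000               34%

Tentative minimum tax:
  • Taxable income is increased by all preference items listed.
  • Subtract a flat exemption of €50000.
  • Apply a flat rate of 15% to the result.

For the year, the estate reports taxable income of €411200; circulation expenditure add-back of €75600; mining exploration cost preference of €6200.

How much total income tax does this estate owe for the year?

Tentative minimum tax:
  Adjusted income: €411200 + €75600 + €6200 = €493000
  Less exemption €50000 → base €443000
  €443000 × 15% = €66450

Regular tax:
  €62000 × 15% = €9300
  €286000 × 21% = €60060
  €63200 × 34% = €21488
  → €90848

€90848 > €66450, so the regular tax governs.

€90848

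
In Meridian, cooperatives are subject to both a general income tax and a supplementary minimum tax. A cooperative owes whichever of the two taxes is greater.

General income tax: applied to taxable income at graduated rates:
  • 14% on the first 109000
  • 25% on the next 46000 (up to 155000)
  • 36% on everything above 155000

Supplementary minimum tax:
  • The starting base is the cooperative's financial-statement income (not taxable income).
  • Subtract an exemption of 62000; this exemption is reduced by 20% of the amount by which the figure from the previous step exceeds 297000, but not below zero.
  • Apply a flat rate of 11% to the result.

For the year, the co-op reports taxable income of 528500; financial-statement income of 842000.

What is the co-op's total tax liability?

General income tax:
  109000 × 14% = 15260
  46000 × 25% = 11500
  373500 × 36% = 134460
  → 161220

Supplementary minimum tax:
  Base (financial-statement income): 842000
  Exemption: 20% × (842000 − 297000) = 109000 ≥ 62000, so the exemption is fully phased out
  Base: 842000 − 0 = 842000
  842000 × 11% = 92620

161220 > 92620, so the general income tax governs.

161220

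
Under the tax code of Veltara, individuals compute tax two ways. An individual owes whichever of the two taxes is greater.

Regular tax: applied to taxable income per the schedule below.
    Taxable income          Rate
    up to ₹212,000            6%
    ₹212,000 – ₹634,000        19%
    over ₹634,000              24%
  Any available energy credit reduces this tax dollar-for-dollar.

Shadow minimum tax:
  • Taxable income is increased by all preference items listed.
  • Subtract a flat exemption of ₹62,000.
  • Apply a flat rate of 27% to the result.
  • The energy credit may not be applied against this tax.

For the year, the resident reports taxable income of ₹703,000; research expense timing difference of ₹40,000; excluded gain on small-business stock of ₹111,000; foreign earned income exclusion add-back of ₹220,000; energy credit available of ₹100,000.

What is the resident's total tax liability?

₹273,240

Regular tax:
  ₹212,000 × 6% = ₹12,720
  ₹422,000 × 19% = ₹80,180
  ₹69,000 × 24% = ₹16,560
  → ₹109,460
  Less energy credit ₹100,000 → ₹9,460

Shadow minimum tax:
  Adjusted income: ₹703,000 + ₹40,000 + ₹111,000 + ₹220,000 = ₹1,074,000
  Less exemption ₹62,000 → base ₹1,012,000
  ₹1,012,000 × 27% = ₹273,240

₹273,240 > ₹9,460, so the shadow minimum tax is the binding amount.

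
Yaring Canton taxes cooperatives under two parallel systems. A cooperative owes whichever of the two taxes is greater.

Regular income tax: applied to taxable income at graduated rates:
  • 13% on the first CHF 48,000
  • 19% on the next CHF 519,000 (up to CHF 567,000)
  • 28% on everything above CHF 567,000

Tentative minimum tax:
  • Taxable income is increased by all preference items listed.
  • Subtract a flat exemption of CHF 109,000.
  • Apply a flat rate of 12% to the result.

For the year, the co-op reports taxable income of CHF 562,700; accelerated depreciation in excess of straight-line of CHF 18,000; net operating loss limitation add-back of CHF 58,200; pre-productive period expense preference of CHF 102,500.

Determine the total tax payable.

Regular income tax:
  CHF 48,000 × 13% = CHF 6,240
  CHF 514,700 × 19% = CHF 97,793
  → CHF 104,033

Tentative minimum tax:
  Adjusted income: CHF 562,700 + CHF 18,000 + CHF 58,200 + CHF 102,500 = CHF 741,400
  Less exemption CHF 109,000 → base CHF 632,400
  CHF 632,400 × 12% = CHF 75,888

CHF 104,033 > CHF 75,888, so the regular income tax governs.

CHF 104,033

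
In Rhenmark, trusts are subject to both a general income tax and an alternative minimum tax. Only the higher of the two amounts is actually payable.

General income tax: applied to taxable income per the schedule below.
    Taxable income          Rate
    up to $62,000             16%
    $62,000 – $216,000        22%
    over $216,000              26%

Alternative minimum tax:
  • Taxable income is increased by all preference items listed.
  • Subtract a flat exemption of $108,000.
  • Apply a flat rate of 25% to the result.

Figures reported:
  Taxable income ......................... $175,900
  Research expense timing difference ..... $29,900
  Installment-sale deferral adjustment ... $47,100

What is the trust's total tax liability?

General income tax:
  $62,000 × 16% = $9,920
  $113,900 × 22% = $25,058
  → $34,978

Alternative minimum tax:
  Adjusted income: $175,900 + $29,900 + $47,100 = $252,900
  Less exemption $108,000 → base $144,900
  $144,900 × 25% = $36,225

$36,225 > $34,978, so the alternative minimum tax is the binding amount.

$36,225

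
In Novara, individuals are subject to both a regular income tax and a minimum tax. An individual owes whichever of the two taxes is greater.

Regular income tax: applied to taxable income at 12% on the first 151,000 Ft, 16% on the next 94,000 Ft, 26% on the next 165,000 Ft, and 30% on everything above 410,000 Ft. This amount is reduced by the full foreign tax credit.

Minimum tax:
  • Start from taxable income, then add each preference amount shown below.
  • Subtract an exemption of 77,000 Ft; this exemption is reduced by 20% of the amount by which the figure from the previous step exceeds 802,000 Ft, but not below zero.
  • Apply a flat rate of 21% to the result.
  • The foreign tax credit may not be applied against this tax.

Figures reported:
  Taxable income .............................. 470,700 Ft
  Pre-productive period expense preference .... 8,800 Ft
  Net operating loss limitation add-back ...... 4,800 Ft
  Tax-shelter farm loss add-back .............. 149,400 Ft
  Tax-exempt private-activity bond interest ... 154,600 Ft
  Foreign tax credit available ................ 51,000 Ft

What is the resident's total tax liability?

149,373 Ft

Regular income tax:
  151,000 Ft × 12% = 18,120 Ft
  94,000 Ft × 16% = 15,040 Ft
  165,000 Ft × 26% = 42,900 Ft
  60,700 Ft × 30% = 18,210 Ft
  → 94,270 Ft
  Less foreign tax credit 51,000 Ft → 43,270 Ft

Minimum tax:
  Adjusted income: 470,700 Ft + 8,800 Ft + 4,800 Ft + 149,400 Ft + 154,600 Ft = 788,300 Ft
  Exemption: 788,300 Ft ≤ 802,000 Ft, so full 77,000 Ft applies
  Base: 788,300 Ft − 77,000 Ft = 711,300 Ft
  711,300 Ft × 21% = 149,373 Ft

149,373 Ft > 43,270 Ft, so the minimum tax is the binding amount.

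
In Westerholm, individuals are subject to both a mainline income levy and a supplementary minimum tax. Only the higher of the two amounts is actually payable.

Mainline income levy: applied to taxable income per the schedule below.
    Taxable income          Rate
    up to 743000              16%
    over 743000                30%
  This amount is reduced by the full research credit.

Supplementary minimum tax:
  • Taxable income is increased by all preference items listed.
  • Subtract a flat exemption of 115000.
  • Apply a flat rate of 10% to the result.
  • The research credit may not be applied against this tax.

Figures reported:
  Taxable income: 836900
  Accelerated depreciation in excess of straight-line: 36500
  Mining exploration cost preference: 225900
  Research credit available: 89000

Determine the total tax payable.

Supplementary minimum tax:
  Adjusted income: 836900 + 36500 + 225900 = 1099300
  Less exemption 115000 → base 984300
  984300 × 10% = 98430

Mainline income levy:
  743000 × 16% = 118880
  93900 × 30% = 28170
  → 147050
  Less research credit 89000 → 58050

98430 > 58050, so the supplementary minimum tax is the binding amount.

98430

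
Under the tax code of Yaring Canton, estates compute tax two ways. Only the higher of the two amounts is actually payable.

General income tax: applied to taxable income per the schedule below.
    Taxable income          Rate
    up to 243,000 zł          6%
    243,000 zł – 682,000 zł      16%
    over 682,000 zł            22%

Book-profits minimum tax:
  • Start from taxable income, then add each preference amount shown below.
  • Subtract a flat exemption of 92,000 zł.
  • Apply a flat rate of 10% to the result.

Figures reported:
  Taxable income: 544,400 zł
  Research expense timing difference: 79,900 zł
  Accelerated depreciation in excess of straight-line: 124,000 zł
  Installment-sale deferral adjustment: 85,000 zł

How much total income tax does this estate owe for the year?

74,130 zł

Book-profits minimum tax:
  Adjusted income: 544,400 zł + 79,900 zł + 124,000 zł + 85,000 zł = 833,300 zł
  Less exemption 92,000 zł → base 741,300 zł
  741,300 zł × 10% = 74,130 zł

General income tax:
  243,000 zł × 6% = 14,580 zł
  301,400 zł × 16% = 48,224 zł
  → 62,804 zł

74,130 zł > 62,804 zł, so the book-profits minimum tax is the binding amount.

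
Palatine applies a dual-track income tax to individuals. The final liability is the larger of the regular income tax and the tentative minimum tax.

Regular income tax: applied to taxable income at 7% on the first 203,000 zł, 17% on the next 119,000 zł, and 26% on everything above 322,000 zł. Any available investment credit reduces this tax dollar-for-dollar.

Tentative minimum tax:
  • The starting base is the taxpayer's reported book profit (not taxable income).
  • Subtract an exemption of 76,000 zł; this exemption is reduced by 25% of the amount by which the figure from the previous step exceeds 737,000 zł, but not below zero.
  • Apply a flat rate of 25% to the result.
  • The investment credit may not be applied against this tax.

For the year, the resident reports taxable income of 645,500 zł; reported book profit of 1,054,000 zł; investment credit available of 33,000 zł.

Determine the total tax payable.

Tentative minimum tax:
  Base (reported book profit): 1,054,000 zł
  Exemption: 25% × (1,054,000 zł − 737,000 zł) = 79,250 zł ≥ 76,000 zł, so the exemption is fully phased out
  Base: 1,054,000 zł − 0 zł = 1,054,000 zł
  1,054,000 zł × 25% = 263,500 zł

Regular income tax:
  203,000 zł × 7% = 14,210 zł
  119,000 zł × 17% = 20,230 zł
  323,500 zł × 26% = 84,110 zł
  → 118,550 zł
  Less investment credit 33,000 zł → 85,550 zł

263,500 zł > 85,550 zł, so the tentative minimum tax is the binding amount.

263,500 zł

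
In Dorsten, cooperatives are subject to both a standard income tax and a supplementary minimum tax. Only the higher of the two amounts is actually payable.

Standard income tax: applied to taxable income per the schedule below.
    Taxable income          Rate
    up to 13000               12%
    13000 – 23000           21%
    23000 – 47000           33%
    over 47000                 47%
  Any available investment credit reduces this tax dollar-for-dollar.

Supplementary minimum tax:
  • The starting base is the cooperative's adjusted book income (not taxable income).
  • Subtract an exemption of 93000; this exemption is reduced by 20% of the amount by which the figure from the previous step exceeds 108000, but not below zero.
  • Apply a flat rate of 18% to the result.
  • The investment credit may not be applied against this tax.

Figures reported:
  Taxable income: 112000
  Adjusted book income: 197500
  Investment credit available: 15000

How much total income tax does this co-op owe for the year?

27130

Supplementary minimum tax:
  Base (adjusted book income): 197500
  Exemption: 93000 − 20% × (197500 − 108000) = 93000 − 17900 = 75100
  Base: 197500 − 75100 = 122400
  122400 × 18% = 22032

Standard income tax:
  13000 × 12% = 1560
  10000 × 21% = 2100
  24000 × 33% = 7920
  65000 × 47% = 30550
  → 42130
  Less investment credit 15000 → 27130

27130 > 22032, so the standard income tax governs.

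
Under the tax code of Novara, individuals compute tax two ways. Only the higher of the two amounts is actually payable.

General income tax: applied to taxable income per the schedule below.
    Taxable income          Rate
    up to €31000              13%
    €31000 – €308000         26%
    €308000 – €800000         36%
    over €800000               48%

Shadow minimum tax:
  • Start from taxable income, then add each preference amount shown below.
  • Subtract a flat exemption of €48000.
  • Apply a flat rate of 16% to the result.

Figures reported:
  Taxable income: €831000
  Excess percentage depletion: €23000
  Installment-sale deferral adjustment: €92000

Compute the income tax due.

€268050

General income tax:
  €31000 × 13% = €4030
  €277000 × 26% = €72020
  €492000 × 36% = €177120
  €31000 × 48% = €14880
  → €268050

Shadow minimum tax:
  Adjusted income: €831000 + €23000 + €92000 = €946000
  Less exemption €48000 → base €898000
  €898000 × 16% = €143680

€268050 > €143680, so the general income tax governs.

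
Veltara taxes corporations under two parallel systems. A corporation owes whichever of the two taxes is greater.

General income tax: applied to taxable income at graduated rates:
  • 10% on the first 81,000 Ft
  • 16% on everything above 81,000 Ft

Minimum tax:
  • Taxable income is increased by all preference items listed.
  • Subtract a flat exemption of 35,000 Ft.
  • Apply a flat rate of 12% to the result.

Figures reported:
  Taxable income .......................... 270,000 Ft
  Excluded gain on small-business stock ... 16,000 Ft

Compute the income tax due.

General income tax:
  81,000 Ft × 10% = 8,100 Ft
  189,000 Ft × 16% = 30,240 Ft
  → 38,340 Ft

Minimum tax:
  Adjusted income: 270,000 Ft + 16,000 Ft = 286,000 Ft
  Less exemption 35,000 Ft → base 251,000 Ft
  251,000 Ft × 12% = 30,120 Ft

38,340 Ft > 30,120 Ft, so the general income tax governs.

38,340 Ft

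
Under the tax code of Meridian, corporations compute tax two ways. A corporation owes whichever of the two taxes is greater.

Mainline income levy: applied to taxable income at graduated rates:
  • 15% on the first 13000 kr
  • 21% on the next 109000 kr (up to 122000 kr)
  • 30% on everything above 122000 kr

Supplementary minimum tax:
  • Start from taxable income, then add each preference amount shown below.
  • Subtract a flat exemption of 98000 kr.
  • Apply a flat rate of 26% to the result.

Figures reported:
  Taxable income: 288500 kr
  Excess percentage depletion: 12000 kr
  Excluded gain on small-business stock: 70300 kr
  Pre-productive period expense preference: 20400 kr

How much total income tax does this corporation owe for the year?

Supplementary minimum tax:
  Adjusted income: 288500 kr + 12000 kr + 70300 kr + 20400 kr = 391200 kr
  Less exemption 98000 kr → base 293200 kr
  293200 kr × 26% = 76232 kr

Mainline income levy:
  13000 kr × 15% = 1950 kr
  109000 kr × 21% = 22890 kr
  166500 kr × 30% = 49950 kr
  → 74790 kr

76232 kr > 74790 kr, so the supplementary minimum tax is the binding amount.

76232 kr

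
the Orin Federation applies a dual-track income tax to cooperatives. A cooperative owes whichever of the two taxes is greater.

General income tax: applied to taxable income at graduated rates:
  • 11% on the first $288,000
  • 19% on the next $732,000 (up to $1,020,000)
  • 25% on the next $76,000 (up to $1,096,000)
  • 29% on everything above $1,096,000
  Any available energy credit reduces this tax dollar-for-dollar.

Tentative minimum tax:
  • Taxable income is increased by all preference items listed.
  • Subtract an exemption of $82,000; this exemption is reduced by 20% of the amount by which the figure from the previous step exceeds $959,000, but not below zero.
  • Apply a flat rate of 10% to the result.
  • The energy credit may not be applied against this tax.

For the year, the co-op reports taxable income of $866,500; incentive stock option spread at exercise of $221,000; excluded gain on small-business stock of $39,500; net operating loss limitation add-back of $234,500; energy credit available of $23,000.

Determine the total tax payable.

General income tax:
  $288,000 × 11% = $31,680
  $578,500 × 19% = $109,915
  → $141,595
  Less energy credit $23,000 → $118,595

Tentative minimum tax:
  Adjusted income: $866,500 + $221,000 + $39,500 + $234,500 = $1,361,500
  Exemption: $82,000 − 20% × ($1,361,500 − $959,000) = $82,000 − $80,500 = $1,500
  Base: $1,361,500 − $1,500 = $1,360,000
  $1,360,000 × 10% = $136,000

$136,000 > $118,595, so the tentative minimum tax is the binding amount.

$136,000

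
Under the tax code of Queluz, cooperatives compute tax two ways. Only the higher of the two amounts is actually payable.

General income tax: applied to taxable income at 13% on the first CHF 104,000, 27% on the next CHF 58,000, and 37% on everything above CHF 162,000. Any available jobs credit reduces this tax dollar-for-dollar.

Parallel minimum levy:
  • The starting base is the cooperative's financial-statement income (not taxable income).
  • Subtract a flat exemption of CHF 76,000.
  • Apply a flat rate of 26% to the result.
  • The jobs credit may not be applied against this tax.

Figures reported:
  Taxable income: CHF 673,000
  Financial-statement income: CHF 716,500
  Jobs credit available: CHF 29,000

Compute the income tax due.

General income tax:
  CHF 104,000 × 13% = CHF 13,520
  CHF 58,000 × 27% = CHF 15,660
  CHF 511,000 × 37% = CHF 189,070
  → CHF 218,250
  Less jobs credit CHF 29,000 → CHF 189,250

Parallel minimum levy:
  Base (financial-statement income): CHF 716,500
  Less exemption CHF 76,000 → base CHF 640,500
  CHF 640,500 × 26% = CHF 166,530

CHF 189,250 > CHF 166,530, so the general income tax governs.

CHF 189,250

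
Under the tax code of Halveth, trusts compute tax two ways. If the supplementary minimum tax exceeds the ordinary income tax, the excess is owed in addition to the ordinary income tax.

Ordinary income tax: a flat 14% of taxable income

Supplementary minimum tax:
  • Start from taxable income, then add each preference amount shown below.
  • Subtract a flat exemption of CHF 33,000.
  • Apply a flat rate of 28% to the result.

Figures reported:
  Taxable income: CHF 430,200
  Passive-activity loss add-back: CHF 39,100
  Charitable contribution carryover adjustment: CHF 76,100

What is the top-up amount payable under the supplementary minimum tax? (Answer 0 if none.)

Ordinary income tax:
  CHF 430,200 × 14% = CHF 60,228

Supplementary minimum tax:
  Adjusted income: CHF 430,200 + CHF 39,100 + CHF 76,100 = CHF 545,400
  Less exemption CHF 33,000 → base CHF 512,400
  CHF 512,400 × 28% = CHF 143,472

Excess of supplementary minimum tax over ordinary income tax: CHF 143,472 − CHF 60,228 = CHF 83,244.

CHF 83,244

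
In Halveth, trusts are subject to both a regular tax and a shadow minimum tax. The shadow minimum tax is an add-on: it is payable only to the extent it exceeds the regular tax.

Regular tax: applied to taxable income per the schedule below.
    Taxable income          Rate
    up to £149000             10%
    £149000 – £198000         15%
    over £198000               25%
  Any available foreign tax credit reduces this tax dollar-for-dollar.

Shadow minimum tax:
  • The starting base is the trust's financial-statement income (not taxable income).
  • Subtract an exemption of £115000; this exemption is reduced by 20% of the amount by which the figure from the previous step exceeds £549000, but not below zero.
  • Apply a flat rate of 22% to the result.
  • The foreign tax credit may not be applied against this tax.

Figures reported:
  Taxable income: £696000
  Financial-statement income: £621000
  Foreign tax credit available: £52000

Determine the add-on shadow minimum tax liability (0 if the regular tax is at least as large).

Regular tax:
  £149000 × 10% = £14900
  £49000 × 15% = £7350
  £498000 × 25% = £124500
  → £146750
  Less foreign tax credit £52000 → £94750

Shadow minimum tax:
  Base (financial-statement income): £621000
  Exemption: £115000 − 20% × (£621000 − £549000) = £115000 − £14400 = £100600
  Base: £621000 − £100600 = £520400
  £520400 × 22% = £114488

Excess of shadow minimum tax over regular tax: £114488 − £94750 = £19738.

£19738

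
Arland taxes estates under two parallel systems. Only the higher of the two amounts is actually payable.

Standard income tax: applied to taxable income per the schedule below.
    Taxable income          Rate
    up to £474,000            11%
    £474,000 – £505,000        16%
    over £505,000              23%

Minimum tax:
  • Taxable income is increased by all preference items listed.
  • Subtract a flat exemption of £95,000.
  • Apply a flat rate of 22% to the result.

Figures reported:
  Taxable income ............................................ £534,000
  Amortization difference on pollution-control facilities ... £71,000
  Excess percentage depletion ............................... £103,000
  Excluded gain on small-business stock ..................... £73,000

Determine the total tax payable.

£150,920

Standard income tax:
  £474,000 × 11% = £52,140
  £31,000 × 16% = £4,960
  £29,000 × 23% = £6,670
  → £63,770

Minimum tax:
  Adjusted income: £534,000 + £71,000 + £103,000 + £73,000 = £781,000
  Less exemption £95,000 → base £686,000
  £686,000 × 22% = £150,920

£150,920 > £63,770, so the minimum tax is the binding amount.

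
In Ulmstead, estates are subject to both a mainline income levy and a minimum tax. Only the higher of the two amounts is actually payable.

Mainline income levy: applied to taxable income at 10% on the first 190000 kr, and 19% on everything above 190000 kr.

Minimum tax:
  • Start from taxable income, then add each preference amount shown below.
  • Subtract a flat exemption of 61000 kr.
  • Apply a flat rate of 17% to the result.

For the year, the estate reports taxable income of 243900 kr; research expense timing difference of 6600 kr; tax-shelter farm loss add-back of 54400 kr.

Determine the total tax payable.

41463 kr

Mainline income levy:
  190000 kr × 10% = 19000 kr
  53900 kr × 19% = 10241 kr
  → 29241 kr

Minimum tax:
  Adjusted income: 243900 kr + 6600 kr + 54400 kr = 304900 kr
  Less exemption 61000 kr → base 243900 kr
  243900 kr × 17% = 41463 kr

41463 kr > 29241 kr, so the minimum tax is the binding amount.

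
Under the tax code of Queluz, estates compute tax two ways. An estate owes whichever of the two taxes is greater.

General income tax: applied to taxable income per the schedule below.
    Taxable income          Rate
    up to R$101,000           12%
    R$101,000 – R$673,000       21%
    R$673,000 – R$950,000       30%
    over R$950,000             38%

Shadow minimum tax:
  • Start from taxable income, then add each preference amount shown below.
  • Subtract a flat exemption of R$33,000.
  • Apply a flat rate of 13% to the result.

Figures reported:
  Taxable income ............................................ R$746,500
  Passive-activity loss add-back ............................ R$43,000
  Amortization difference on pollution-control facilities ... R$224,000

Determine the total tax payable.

R$154,290

General income tax:
  R$101,000 × 12% = R$12,120
  R$572,000 × 21% = R$120,120
  R$73,500 × 30% = R$22,050
  → R$154,290

Shadow minimum tax:
  Adjusted income: R$746,500 + R$43,000 + R$224,000 = R$1,013,500
  Less exemption R$33,000 → base R$980,500
  R$980,500 × 13% = R$127,465

R$154,290 > R$127,465, so the general income tax governs.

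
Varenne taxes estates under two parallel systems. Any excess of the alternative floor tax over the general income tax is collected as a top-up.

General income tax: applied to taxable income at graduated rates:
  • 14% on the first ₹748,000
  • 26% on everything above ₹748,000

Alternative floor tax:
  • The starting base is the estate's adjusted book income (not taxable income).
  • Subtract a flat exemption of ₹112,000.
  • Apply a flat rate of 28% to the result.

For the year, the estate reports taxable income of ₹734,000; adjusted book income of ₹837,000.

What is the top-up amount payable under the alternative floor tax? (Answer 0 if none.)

₹100,240

General income tax:
  ₹734,000 × 14% = ₹102,760

Alternative floor tax:
  Base (adjusted book income): ₹837,000
  Less exemption ₹112,000 → base ₹725,000
  ₹725,000 × 28% = ₹203,000

Excess of alternative floor tax over general income tax: ₹203,000 − ₹102,760 = ₹100,240.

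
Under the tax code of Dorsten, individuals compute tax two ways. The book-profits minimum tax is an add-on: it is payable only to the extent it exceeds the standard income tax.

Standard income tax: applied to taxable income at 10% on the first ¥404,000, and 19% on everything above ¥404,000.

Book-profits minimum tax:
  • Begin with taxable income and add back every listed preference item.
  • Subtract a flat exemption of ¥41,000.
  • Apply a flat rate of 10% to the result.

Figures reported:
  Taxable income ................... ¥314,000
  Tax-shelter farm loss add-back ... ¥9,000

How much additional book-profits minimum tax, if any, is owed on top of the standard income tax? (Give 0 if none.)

¥0

Standard income tax:
  ¥314,000 × 10% = ¥31,400

Book-profits minimum tax:
  Adjusted income: ¥314,000 + ¥9,000 = ¥323,000
  Less exemption ¥41,000 → base ¥282,000
  ¥282,000 × 10% = ¥28,200

¥28,200 ≤ ¥31,400, so no add-on is due.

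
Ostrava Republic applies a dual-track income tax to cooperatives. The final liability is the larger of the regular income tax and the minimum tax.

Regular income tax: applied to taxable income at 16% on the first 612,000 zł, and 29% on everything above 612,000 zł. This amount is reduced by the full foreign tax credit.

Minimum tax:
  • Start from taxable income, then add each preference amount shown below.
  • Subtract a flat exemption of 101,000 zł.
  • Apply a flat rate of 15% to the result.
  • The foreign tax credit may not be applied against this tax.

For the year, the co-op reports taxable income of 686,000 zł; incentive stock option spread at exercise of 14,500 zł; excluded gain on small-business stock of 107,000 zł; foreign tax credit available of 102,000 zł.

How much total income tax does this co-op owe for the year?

Regular income tax:
  612,000 zł × 16% = 97,920 zł
  74,000 zł × 29% = 21,460 zł
  → 119,380 zł
  Less foreign tax credit 102,000 zł → 17,380 zł

Minimum tax:
  Adjusted income: 686,000 zł + 14,500 zł + 107,000 zł = 807,500 zł
  Less exemption 101,000 zł → base 706,500 zł
  706,500 zł × 15% = 105,975 zł

105,975 zł > 17,380 zł, so the minimum tax is the binding amount.

105,975 zł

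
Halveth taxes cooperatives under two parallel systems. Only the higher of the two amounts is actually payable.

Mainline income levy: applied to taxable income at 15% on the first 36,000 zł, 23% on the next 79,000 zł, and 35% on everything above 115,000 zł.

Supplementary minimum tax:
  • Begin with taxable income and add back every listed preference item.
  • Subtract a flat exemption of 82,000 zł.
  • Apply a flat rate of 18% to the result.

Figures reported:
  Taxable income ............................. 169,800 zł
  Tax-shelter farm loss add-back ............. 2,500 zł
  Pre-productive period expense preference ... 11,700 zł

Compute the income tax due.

42,750 zł

Supplementary minimum tax:
  Adjusted income: 169,800 zł + 2,500 zł + 11,700 zł = 184,000 zł
  Less exemption 82,000 zł → base 102,000 zł
  102,000 zł × 18% = 18,360 zł

Mainline income levy:
  36,000 zł × 15% = 5,400 zł
  79,000 zł × 23% = 18,170 zł
  54,800 zł × 35% = 19,180 zł
  → 42,750 zł

42,750 zł > 18,360 zł, so the mainline income levy governs.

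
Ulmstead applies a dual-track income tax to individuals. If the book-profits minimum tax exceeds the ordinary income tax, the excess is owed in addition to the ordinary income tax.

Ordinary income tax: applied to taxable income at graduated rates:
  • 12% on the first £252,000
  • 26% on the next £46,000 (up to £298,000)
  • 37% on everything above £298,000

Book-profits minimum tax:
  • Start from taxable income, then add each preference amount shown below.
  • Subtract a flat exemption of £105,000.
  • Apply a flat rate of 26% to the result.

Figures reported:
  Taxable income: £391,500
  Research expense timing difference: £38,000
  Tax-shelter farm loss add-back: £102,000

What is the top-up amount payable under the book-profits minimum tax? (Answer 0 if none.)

Book-profits minimum tax:
  Adjusted income: £391,500 + £38,000 + £102,000 = £531,500
  Less exemption £105,000 → base £426,500
  £426,500 × 26% = £110,890

Ordinary income tax:
  £252,000 × 12% = £30,240
  £46,000 × 26% = £11,960
  £93,500 × 37% = £34,595
  → £76,795

Excess of book-profits minimum tax over ordinary income tax: £110,890 − £76,795 = £34,095.

£34,095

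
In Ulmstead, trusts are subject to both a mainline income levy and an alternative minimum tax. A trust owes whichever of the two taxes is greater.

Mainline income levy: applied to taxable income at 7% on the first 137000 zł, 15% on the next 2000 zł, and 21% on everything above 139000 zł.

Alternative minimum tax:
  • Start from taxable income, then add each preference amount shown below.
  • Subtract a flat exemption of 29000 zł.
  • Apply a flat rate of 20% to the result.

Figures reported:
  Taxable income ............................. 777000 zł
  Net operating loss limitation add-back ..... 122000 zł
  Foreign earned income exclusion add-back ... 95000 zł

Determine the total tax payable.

Mainline income levy:
  137000 zł × 7% = 9590 zł
  2000 zł × 15% = 300 zł
  638000 zł × 21% = 133980 zł
  → 143870 zł

Alternative minimum tax:
  Adjusted income: 777000 zł + 122000 zł + 95000 zł = 994000 zł
  Less exemption 29000 zł → base 965000 zł
  965000 zł × 20% = 193000 zł

193000 zł > 143870 zł, so the alternative minimum tax is the binding amount.

193000 zł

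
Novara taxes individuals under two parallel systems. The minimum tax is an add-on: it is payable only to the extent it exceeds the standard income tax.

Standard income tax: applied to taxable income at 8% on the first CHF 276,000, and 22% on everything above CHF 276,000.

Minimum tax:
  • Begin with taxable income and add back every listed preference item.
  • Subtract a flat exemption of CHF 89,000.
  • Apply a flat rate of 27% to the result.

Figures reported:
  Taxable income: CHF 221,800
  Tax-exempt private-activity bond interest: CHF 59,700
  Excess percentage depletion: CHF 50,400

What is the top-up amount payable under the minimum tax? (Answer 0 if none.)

Standard income tax:
  CHF 221,800 × 8% = CHF 17,744

Minimum tax:
  Adjusted income: CHF 221,800 + CHF 59,700 + CHF 50,400 = CHF 331,900
  Less exemption CHF 89,000 → base CHF 242,900
  CHF 242,900 × 27% = CHF 65,583

Excess of minimum tax over standard income tax: CHF 65,583 − CHF 17,744 = CHF 47,839.

CHF 47,839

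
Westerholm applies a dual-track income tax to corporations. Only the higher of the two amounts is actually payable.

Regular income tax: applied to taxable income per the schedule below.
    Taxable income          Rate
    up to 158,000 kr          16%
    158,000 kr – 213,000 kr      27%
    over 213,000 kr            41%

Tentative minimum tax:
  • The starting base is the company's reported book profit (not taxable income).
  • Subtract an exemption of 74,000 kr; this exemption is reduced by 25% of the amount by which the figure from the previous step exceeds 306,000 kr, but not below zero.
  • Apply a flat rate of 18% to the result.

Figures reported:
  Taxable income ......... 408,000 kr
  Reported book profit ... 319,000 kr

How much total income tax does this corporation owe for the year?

120,080 kr

Tentative minimum tax:
  Base (reported book profit): 319,000 kr
  Exemption: 74,000 kr − 25% × (319,000 kr − 306,000 kr) = 74,000 kr − 3,250 kr = 70,750 kr
  Base: 319,000 kr − 70,750 kr = 248,250 kr
  248,250 kr × 18% = 44,685 kr

Regular income tax:
  158,000 kr × 16% = 25,280 kr
  55,000 kr × 27% = 14,850 kr
  195,000 kr × 41% = 79,950 kr
  → 120,080 kr

120,080 kr > 44,685 kr, so the regular income tax governs.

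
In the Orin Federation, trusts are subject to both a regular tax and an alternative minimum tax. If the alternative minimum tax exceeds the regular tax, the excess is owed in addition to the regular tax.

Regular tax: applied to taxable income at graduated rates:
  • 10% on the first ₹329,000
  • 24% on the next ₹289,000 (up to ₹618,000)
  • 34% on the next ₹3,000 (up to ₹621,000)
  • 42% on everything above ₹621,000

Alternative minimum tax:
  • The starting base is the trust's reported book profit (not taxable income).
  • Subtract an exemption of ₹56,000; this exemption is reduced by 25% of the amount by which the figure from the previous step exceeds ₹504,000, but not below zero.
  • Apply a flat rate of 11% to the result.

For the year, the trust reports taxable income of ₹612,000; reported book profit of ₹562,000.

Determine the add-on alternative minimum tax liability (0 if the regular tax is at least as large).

Alternative minimum tax:
  Base (reported book profit): ₹562,000
  Exemption: ₹56,000 − 25% × (₹562,000 − ₹504,000) = ₹56,000 − ₹14,500 = ₹41,500
  Base: ₹562,000 − ₹41,500 = ₹520,500
  ₹520,500 × 11% = ₹57,255

Regular tax:
  ₹329,000 × 10% = ₹32,900
  ₹283,000 × 24% = ₹67,920
  → ₹100,820

₹57,255 ≤ ₹100,820, so no add-on is due.

₹0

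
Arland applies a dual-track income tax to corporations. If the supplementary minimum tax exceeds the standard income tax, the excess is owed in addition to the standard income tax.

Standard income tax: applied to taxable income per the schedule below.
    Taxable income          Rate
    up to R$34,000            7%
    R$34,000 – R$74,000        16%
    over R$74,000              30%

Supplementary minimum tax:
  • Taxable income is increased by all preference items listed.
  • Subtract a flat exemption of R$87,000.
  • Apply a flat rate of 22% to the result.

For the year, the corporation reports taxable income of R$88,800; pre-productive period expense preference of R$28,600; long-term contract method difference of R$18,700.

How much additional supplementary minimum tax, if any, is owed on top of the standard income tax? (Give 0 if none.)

Supplementary minimum tax:
  Adjusted income: R$88,800 + R$28,600 + R$18,700 = R$136,100
  Less exemption R$87,000 → base R$49,100
  R$49,100 × 22% = R$10,802

Standard income tax:
  R$34,000 × 7% = R$2,380
  R$40,000 × 16% = R$6,400
  R$14,800 × 30% = R$4,440
  → R$13,220

R$10,802 ≤ R$13,220, so no add-on is due.

R$0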